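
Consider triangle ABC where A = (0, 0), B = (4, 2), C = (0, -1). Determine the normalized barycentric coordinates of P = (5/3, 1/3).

(1/12, 5/12, 1/2)

Signed area of the reference triangle: [ABC] = ½·(0·(2−(-1)) + 4·(-1−0) + 0·(0−2)) = ½·(0 − 4 + 0) = -2.
[PBC] = ½·((5/3)·(2−(-1)) + 4·(-1−(1/3)) + 0·(1/3−2)) = ½·(5 − 16/3 + 0) = -1/6, so the A-coordinate is (-1/6)/(-2) = 1/12.
[APC] = ½·(0·(1/3−(-1)) + (5/3)·(-1−0) + 0·(0−(1/3))) = ½·(0 − 5/3 + 0) = -5/6, so the B-coordinate is 5/12.
[ABP] = ½·(0·(2−(1/3)) + 4·(1/3−0) + (5/3)·(0−2)) = ½·(0 + 4/3 − 10/3) = -1, so the C-coordinate is 1/2.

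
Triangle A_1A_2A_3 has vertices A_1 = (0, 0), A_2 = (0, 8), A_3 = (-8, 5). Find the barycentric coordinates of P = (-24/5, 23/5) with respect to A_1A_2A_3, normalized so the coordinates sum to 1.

(1/5, 1/5, 3/5)

Signed area of the reference triangle: [A_1A_2A_3] = ½·(0·(8−5) + 0·(5−0) + (-8)·(0−8)) = ½·(0 + 0 + 64) = 32.
[PA_2A_3] = ½·((-24/5)·(8−5) + 0·(5−(23/5)) + (-8)·(23/5−8)) = ½·(-72/5 + 0 + 136/5) = 32/5, so the A_1-coordinate is (32/5)/32 = 1/5.
[A_1PA_3] = ½·(0·(23/5−5) + (-24/5)·(5−0) + (-8)·(0−(23/5))) = ½·(0 − 24 + 184/5) = 32/5, so the A_2-coordinate is 1/5.
[A_1A_2P] = ½·(0·(8−(23/5)) + 0·(23/5−0) + (-24/5)·(0−8)) = ½·(0 + 0 + 192/5) = 96/5, so the A_3-coordinate is 3/5.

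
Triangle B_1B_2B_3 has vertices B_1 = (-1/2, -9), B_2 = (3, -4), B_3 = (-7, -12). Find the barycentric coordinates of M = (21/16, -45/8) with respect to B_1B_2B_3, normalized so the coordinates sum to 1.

Signed area of the reference triangle: [B_1B_2B_3] = ½·((-1/2)·(-4−(-12)) + 3·(-12−(-9)) + (-7)·(-9−(-4))) = ½·(-4 − 9 + 35) = 11.
[MB_2B_3] = ½·((21/16)·(-4−(-12)) + 3·(-12−(-45/8)) + (-7)·(-45/8−(-4))) = ½·(21/2 − 153/8 + 91/8) = 11/8, so the B_1-coordinate is (11/8)/11 = 1/8.
[B_1MB_3] = ½·((-1/2)·(-45/8−(-12)) + (21/16)·(-12−(-9)) + (-7)·(-9−(-45/8))) = ½·(-51/16 − 63/16 + 189/8) = 33/4, so the B_2-coordinate is 3/4.
[B_1B_2M] = ½·((-1/2)·(-4−(-45/8)) + 3·(-45/8−(-9)) + (21/16)·(-9−(-4))) = ½·(-13/16 + 81/8 − 105/16) = 11/8, so the B_3-coordinate is 1/8.

(1/8, 3/4, 1/8)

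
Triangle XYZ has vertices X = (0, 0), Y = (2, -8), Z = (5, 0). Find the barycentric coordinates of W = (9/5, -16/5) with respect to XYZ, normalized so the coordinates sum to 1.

(2/5, 2/5, 1/5)

Signed area of the reference triangle: [XYZ] = ½·(0·(-8−0) + 2·(0−0) + 5·(0−(-8))) = ½·(0 + 0 + 40) = 20.
[WYZ] = ½·((9/5)·(-8−0) + 2·(0−(-16/5)) + 5·(-16/5−(-8))) = ½·(-72/5 + 32/5 + 24) = 8, so the X-coordinate is 8/20 = 2/5.
[XWZ] = ½·(0·(-16/5−0) + (9/5)·(0−0) + 5·(0−(-16/5))) = ½·(0 + 0 + 16) = 8, so the Y-coordinate is 2/5.
[XYW] = ½·(0·(-8−(-16/5)) + 2·(-16/5−0) + (9/5)·(0−(-8))) = ½·(0 − 32/5 + 72/5) = 4, so the Z-coordinate is 1/5.
Check: 2/5 + 2/5 + 1/5 = 1.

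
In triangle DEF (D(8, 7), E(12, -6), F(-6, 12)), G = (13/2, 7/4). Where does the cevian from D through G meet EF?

Barycentric coordinates of G with respect to DEF: (1/4, 1/2, 1/4).
On side EF the D-coordinate is zero; dropping G's D-weight 1/4 and renormalizing the remaining 1/2 : 1/4 gives weights 2/3, 1/3 on E, F.
H = (2/3)·(12, -6) + (1/3)·(-6, 12) = (6, 0).

(6, 0)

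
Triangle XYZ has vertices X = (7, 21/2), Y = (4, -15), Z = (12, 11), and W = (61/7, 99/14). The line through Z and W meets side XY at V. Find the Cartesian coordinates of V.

(25/4, 33/8)

Barycentric coordinates of W with respect to XYZ: (3/7, 1/7, 3/7).
On side XY the Z-coordinate is zero; dropping W's Z-weight 3/7 and renormalizing the remaining 3/7 : 1/7 gives weights 3/4, 1/4 on X, Y.
V = (3/4)·(7, 21/2) + (1/4)·(4, -15) = (25/4, 33/8).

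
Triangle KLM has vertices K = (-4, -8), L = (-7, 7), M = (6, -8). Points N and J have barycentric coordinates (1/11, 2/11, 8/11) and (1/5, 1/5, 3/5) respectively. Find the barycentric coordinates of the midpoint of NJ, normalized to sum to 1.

(8/55, 21/110, 73/110)

Since both coordinate triples sum to 1, the midpoint's barycentrics are the componentwise average.
(1/11+1/5)/2 = 8/55; similarly 21/110 and 73/110.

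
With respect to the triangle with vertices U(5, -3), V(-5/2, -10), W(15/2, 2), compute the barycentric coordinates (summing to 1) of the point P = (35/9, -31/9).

Signed area of the reference triangle: [UVW] = ½·(5·(-10−2) + (-5/2)·(2−(-3)) + (15/2)·(-3−(-10))) = ½·(-60 − 25/2 + 105/2) = -10.
[PVW] = ½·((35/9)·(-10−2) + (-5/2)·(2−(-31/9)) + (15/2)·(-31/9−(-10))) = ½·(-140/3 − 245/18 + 295/6) = -50/9, so the U-coordinate is (-50/9)/(-10) = 5/9.
[UPW] = ½·(5·(-31/9−2) + (35/9)·(2−(-3)) + (15/2)·(-3−(-31/9))) = ½·(-245/9 + 175/9 + 10/3) = -20/9, so the V-coordinate is 2/9.
[UVP] = ½·(5·(-10−(-31/9)) + (-5/2)·(-31/9−(-3)) + (35/9)·(-3−(-10))) = ½·(-295/9 + 10/9 + 245/9) = -20/9, so the W-coordinate is 2/9.

(5/9, 2/9, 2/9)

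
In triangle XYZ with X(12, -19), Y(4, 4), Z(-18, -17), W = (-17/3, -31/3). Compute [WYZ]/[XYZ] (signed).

1/6

[XYZ] = ½·(12·(4−(-17)) + 4·(-17−(-19)) + (-18)·(-19−4)) = ½·(252 + 8 + 414) = 337.
[WYZ] = ½·((-17/3)·(4−(-17)) + 4·(-17−(-31/3)) + (-18)·(-31/3−4)) = ½·(-119 − 80/3 + 258) = 337/6, so the ratio is (337/6)/337 = 1/6.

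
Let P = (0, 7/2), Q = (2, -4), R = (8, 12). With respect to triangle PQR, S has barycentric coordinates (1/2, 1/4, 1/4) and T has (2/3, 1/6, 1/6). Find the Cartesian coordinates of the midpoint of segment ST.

Barycentric coordinates of the midpoint are the average: (7/12, 5/24, 5/24).
Converting: (7/12)·P + (5/24)·Q + (5/24)·R = (25/12, 89/24).

(25/12, 89/24)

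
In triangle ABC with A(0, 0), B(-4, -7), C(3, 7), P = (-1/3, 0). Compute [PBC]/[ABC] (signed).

[ABC] = ½·(0·(-7−7) + (-4)·(7−0) + 3·(0−(-7))) = ½·(0 − 28 + 21) = -7/2.
[PBC] = ½·((-1/3)·(-7−7) + (-4)·(7−0) + 3·(0−(-7))) = ½·(14/3 − 28 + 21) = -7/6, so the ratio is (-7/6)/(-7/2) = 1/3.

1/3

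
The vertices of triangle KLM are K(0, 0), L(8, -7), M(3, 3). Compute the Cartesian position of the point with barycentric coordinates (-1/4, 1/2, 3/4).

(25/4, -5/4)

N = (-1/4)·K + (1/2)·L + (3/4)·M.
x-coordinate: (-1/4)·0 + (1/2)·8 + (3/4)·3 = 25/4.
y-coordinate: (-1/4)·0 + (1/2)·(-7) + (3/4)·3 = -5/4.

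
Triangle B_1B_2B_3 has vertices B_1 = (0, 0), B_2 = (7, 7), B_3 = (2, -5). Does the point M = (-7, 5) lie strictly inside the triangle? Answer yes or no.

no

Barycentric coordinates of M: (158/49, -25/49, -12/7).
The three coordinates are positive, negative, negative; a point is interior exactly when all three are positive.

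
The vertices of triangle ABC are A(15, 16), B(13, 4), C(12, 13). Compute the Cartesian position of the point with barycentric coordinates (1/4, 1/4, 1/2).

P = (1/4)·A + (1/4)·B + (1/2)·C.
x-coordinate: (1/4)·15 + (1/4)·13 + (1/2)·12 = 13.
y-coordinate: (1/4)·16 + (1/4)·4 + (1/2)·13 = 23/2.

(13, 23/2)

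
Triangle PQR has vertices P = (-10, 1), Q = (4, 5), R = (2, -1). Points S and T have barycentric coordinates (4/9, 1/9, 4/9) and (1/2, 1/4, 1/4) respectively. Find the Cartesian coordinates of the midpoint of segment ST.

(-119/36, 37/36)

Barycentric coordinates of the midpoint are the average: (17/36, 13/72, 25/72).
Converting: (17/36)·P + (13/72)·Q + (25/72)·R = (-119/36, 37/36).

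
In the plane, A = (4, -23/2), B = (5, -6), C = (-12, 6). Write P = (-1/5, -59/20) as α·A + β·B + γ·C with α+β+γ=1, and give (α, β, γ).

Signed area of the reference triangle: [ABC] = ½·(4·(-6−6) + 5·(6−(-23/2)) + (-12)·(-23/2−(-6))) = ½·(-48 + 175/2 + 66) = 211/4.
[PBC] = ½·((-1/5)·(-6−6) + 5·(6−(-59/20)) + (-12)·(-59/20−(-6))) = ½·(12/5 + 179/4 − 183/5) = 211/40, so the A-coordinate is (211/40)/(211/4) = 1/10.
[APC] = ½·(4·(-59/20−6) + (-1/5)·(6−(-23/2)) + (-12)·(-23/2−(-59/20))) = ½·(-179/5 − 7/2 + 513/5) = 633/20, so the B-coordinate is 3/5.
[ABP] = ½·(4·(-6−(-59/20)) + 5·(-59/20−(-23/2)) + (-1/5)·(-23/2−(-6))) = ½·(-61/5 + 171/4 + 11/10) = 633/40, so the C-coordinate is 3/10.
Check: 1/10 + 3/5 + 3/10 = 1.

(1/10, 3/5, 3/10)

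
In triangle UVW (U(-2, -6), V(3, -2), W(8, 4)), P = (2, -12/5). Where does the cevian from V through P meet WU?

Barycentric coordinates of P with respect to UVW: (2/5, 2/5, 1/5).
On side WU the V-coordinate is zero; dropping P's V-weight 2/5 and renormalizing the remaining 1/5 : 2/5 gives weights 1/3, 2/3 on W, U.
Q = (1/3)·(8, 4) + (2/3)·(-2, -6) = (4/3, -8/3).

(4/3, -8/3)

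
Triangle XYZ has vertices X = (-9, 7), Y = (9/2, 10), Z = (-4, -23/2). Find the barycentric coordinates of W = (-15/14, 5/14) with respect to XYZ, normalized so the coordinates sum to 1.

Signed area of the reference triangle: [XYZ] = ½·((-9)·(10−(-23/2)) + (9/2)·(-23/2−7) + (-4)·(7−10)) = ½·(-387/2 − 333/4 + 12) = -1059/8.
[WYZ] = ½·((-15/14)·(10−(-23/2)) + (9/2)·(-23/2−(5/14)) + (-4)·(5/14−10)) = ½·(-645/28 − 747/14 + 270/7) = -1059/56, so the X-coordinate is (-1059/56)/(-1059/8) = 1/7.
[XWZ] = ½·((-9)·(5/14−(-23/2)) + (-15/14)·(-23/2−7) + (-4)·(7−(5/14))) = ½·(-747/7 + 555/28 − 186/7) = -3177/56, so the Y-coordinate is 3/7.
[XYW] = ½·((-9)·(10−(5/14)) + (9/2)·(5/14−7) + (-15/14)·(7−10)) = ½·(-1215/14 − 837/28 + 45/14) = -3177/56, so the Z-coordinate is 3/7.

(1/7, 3/7, 3/7)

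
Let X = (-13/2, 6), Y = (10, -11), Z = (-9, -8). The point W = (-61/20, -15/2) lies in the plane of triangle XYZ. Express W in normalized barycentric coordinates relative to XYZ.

(1/10, 3/10, 3/5)

Signed area of the reference triangle: [XYZ] = ½·((-13/2)·(-11−(-8)) + 10·(-8−6) + (-9)·(6−(-11))) = ½·(39/2 − 140 − 153) = -547/4.
[WYZ] = ½·((-61/20)·(-11−(-8)) + 10·(-8−(-15/2)) + (-9)·(-15/2−(-11))) = ½·(183/20 − 5 − 63/2) = -547/40, so the X-coordinate is (-547/40)/(-547/4) = 1/10.
[XWZ] = ½·((-13/2)·(-15/2−(-8)) + (-61/20)·(-8−6) + (-9)·(6−(-15/2))) = ½·(-13/4 + 427/10 − 243/2) = -1641/40, so the Y-coordinate is 3/10.
[XYW] = ½·((-13/2)·(-11−(-15/2)) + 10·(-15/2−6) + (-61/20)·(6−(-11))) = ½·(91/4 − 135 − 1037/20) = -1641/20, so the Z-coordinate is 3/5.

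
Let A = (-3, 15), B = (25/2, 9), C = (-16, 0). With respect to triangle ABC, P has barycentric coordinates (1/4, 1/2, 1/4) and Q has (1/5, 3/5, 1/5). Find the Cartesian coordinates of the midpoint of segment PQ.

Barycentric coordinates of the midpoint are the average: (9/40, 11/20, 9/40).
Converting: (9/40)·A + (11/20)·B + (9/40)·C = (13/5, 333/40).

(13/5, 333/40)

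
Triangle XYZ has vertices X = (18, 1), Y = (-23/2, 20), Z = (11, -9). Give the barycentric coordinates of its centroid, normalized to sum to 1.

(1/3, 1/3, 1/3)

The centroid is the average of the vertices, so each weight is 1/3.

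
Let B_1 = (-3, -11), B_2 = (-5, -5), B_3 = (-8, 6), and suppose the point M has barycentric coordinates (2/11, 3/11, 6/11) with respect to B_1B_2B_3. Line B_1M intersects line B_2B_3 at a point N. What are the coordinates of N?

Line B_1M meets B_2B_3 where the B_1-coordinate vanishes; zeroing M's B_1-weight and renormalizing leaves B_2, B_3-weights 3/11 : 6/11 → (1/3, 2/3).
So N = (1/3)·B_2 + (2/3)·B_3 = (-7, 7/3).

(-7, 7/3)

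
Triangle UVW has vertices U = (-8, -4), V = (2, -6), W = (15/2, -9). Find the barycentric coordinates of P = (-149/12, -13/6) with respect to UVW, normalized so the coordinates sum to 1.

Signed area of the reference triangle: [UVW] = ½·((-8)·(-6−(-9)) + 2·(-9−(-4)) + (15/2)·(-4−(-6))) = ½·(-24 − 10 + 15) = -19/2.
[PVW] = ½·((-149/12)·(-6−(-9)) + 2·(-9−(-13/6)) + (15/2)·(-13/6−(-6))) = ½·(-149/4 − 41/3 + 115/4) = -133/12, so the U-coordinate is (-133/12)/(-19/2) = 7/6.
[UPW] = ½·((-8)·(-13/6−(-9)) + (-149/12)·(-9−(-4)) + (15/2)·(-4−(-13/6))) = ½·(-164/3 + 745/12 − 55/4) = -19/6, so the V-coordinate is 1/3.
[UVP] = ½·((-8)·(-6−(-13/6)) + 2·(-13/6−(-4)) + (-149/12)·(-4−(-6))) = ½·(92/3 + 11/3 − 149/6) = 19/4, so the W-coordinate is -1/2.

(7/6, 1/3, -1/2)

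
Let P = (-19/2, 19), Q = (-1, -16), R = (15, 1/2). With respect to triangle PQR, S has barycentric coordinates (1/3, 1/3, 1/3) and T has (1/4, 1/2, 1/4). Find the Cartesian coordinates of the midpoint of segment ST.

Barycentric coordinates of the midpoint are the average: (7/24, 5/12, 7/24).
Converting: (7/24)·P + (5/12)·Q + (7/24)·R = (19/16, -47/48).

(19/16, -47/48)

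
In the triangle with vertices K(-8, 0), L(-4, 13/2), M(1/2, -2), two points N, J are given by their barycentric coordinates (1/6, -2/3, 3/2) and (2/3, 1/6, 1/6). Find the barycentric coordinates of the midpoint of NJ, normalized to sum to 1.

(5/12, -1/4, 5/6)

Since both coordinate triples sum to 1, the midpoint's barycentrics are the componentwise average.
(1/6+2/3)/2 = 5/12; similarly -1/4 and 5/6.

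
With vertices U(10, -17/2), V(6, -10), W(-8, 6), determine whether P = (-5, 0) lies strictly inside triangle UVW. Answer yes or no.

no

Barycentric coordinates of P: (-36/85, 129/170, 113/170).
The three coordinates are negative, positive, positive; a point is interior exactly when all three are positive.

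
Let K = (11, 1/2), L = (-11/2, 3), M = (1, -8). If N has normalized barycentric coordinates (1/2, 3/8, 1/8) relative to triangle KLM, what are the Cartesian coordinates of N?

N = (1/2)·K + (3/8)·L + (1/8)·M.
x-coordinate: (1/2)·11 + (3/8)·(-11/2) + (1/8)·1 = 57/16.
y-coordinate: (1/2)·(1/2) + (3/8)·3 + (1/8)·(-8) = 3/8.

(57/16, 3/8)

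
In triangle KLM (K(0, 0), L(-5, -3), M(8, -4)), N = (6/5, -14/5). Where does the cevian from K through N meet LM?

(3/2, -7/2)

Barycentric coordinates of N with respect to KLM: (1/5, 2/5, 2/5).
On side LM the K-coordinate is zero; dropping N's K-weight 1/5 and renormalizing the remaining 2/5 : 2/5 gives weights 1/2, 1/2 on L, M.
J = (1/2)·(-5, -3) + (1/2)·(8, -4) = (3/2, -7/2).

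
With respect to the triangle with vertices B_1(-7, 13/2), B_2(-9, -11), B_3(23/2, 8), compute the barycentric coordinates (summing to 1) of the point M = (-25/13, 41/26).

(5/13, 4/13, 4/13)

Signed area of the reference triangle: [B_1B_2B_3] = ½·((-7)·(-11−8) + (-9)·(8−(13/2)) + (23/2)·(13/2−(-11))) = ½·(133 − 27/2 + 805/4) = 1283/8.
[MB_2B_3] = ½·((-25/13)·(-11−8) + (-9)·(8−(41/26)) + (23/2)·(41/26−(-11))) = ½·(475/13 − 1503/26 + 7521/52) = 6415/104, so the B_1-coordinate is (6415/104)/(1283/8) = 5/13.
[B_1MB_3] = ½·((-7)·(41/26−8) + (-25/13)·(8−(13/2)) + (23/2)·(13/2−(41/26))) = ½·(1169/26 − 75/26 + 736/13) = 1283/26, so the B_2-coordinate is 4/13.
[B_1B_2M] = ½·((-7)·(-11−(41/26)) + (-9)·(41/26−(13/2)) + (-25/13)·(13/2−(-11))) = ½·(2289/26 + 576/13 − 875/26) = 1283/26, so the B_3-coordinate is 4/13.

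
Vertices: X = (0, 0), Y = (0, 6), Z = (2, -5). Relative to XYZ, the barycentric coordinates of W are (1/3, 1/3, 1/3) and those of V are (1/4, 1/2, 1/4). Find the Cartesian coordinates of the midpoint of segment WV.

(7/12, 25/24)

Barycentric coordinates of the midpoint are the average: (7/24, 5/12, 7/24).
Converting: (7/24)·X + (5/12)·Y + (7/24)·Z = (7/12, 25/24).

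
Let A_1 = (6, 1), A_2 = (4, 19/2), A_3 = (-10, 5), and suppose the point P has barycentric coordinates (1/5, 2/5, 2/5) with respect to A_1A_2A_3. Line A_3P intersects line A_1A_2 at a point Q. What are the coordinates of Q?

(14/3, 20/3)

Line A_3P meets A_1A_2 where the A_3-coordinate vanishes; zeroing P's A_3-weight and renormalizing leaves A_1, A_2-weights 1/5 : 2/5 → (1/3, 2/3).
So Q = (1/3)·A_1 + (2/3)·A_2 = (14/3, 20/3).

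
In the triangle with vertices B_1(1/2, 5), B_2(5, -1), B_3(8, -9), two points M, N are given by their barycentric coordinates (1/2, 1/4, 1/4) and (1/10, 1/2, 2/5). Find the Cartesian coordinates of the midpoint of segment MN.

Barycentric coordinates of the midpoint are the average: (3/10, 3/8, 13/40).
Converting: (3/10)·B_1 + (3/8)·B_2 + (13/40)·B_3 = (37/8, -9/5).

(37/8, -9/5)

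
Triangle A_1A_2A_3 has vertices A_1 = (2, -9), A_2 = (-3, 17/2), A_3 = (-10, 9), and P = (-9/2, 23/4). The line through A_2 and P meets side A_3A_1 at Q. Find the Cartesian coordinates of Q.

Barycentric coordinates of P with respect to A_1A_2A_3: (1/6, 1/2, 1/3).
On side A_3A_1 the A_2-coordinate is zero; dropping P's A_2-weight 1/2 and renormalizing the remaining 1/3 : 1/6 gives weights 2/3, 1/3 on A_3, A_1.
Q = (2/3)·(-10, 9) + (1/3)·(2, -9) = (-6, 3).

(-6, 3)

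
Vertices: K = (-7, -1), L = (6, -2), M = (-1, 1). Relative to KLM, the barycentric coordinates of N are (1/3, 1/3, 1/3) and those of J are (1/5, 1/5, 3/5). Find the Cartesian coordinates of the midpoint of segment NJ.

Barycentric coordinates of the midpoint are the average: (4/15, 4/15, 7/15).
Converting: (4/15)·K + (4/15)·L + (7/15)·M = (-11/15, -1/3).

(-11/15, -1/3)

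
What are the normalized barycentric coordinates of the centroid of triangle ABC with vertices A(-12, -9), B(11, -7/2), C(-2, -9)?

The centroid is the average of the vertices, so each weight is 1/3.

(1/3, 1/3, 1/3)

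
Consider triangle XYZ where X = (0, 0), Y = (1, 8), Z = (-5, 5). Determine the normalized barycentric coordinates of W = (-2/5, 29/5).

Signed area of the reference triangle: [XYZ] = ½·(0·(8−5) + 1·(5−0) + (-5)·(0−8)) = ½·(0 + 5 + 40) = 45/2.
[WYZ] = ½·((-2/5)·(8−5) + 1·(5−(29/5)) + (-5)·(29/5−8)) = ½·(-6/5 − 4/5 + 11) = 9/2, so the X-coordinate is (9/2)/(45/2) = 1/5.
[XWZ] = ½·(0·(29/5−5) + (-2/5)·(5−0) + (-5)·(0−(29/5))) = ½·(0 − 2 + 29) = 27/2, so the Y-coordinate is 3/5.
[XYW] = ½·(0·(8−(29/5)) + 1·(29/5−0) + (-2/5)·(0−8)) = ½·(0 + 29/5 + 16/5) = 9/2, so the Z-coordinate is 1/5.
Check: 1/5 + 3/5 + 1/5 = 1.

(1/5, 3/5, 1/5)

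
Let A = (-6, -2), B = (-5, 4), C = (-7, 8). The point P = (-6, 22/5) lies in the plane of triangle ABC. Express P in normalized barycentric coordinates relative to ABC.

Signed area of the reference triangle: [ABC] = ½·((-6)·(4−8) + (-5)·(8−(-2)) + (-7)·(-2−4)) = ½·(24 − 50 + 42) = 8.
[PBC] = ½·((-6)·(4−8) + (-5)·(8−(22/5)) + (-7)·(22/5−4)) = ½·(24 − 18 − 14/5) = 8/5, so the A-coordinate is (8/5)/8 = 1/5.
[APC] = ½·((-6)·(22/5−8) + (-6)·(8−(-2)) + (-7)·(-2−(22/5))) = ½·(108/5 − 60 + 224/5) = 16/5, so the B-coordinate is 2/5.
[ABP] = ½·((-6)·(4−(22/5)) + (-5)·(22/5−(-2)) + (-6)·(-2−4)) = ½·(12/5 − 32 + 36) = 16/5, so the C-coordinate is 2/5.

(1/5, 2/5, 2/5)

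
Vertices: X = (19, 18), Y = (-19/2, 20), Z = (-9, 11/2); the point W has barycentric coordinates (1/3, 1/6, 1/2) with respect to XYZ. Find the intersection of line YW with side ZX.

Line YW meets ZX where the Y-coordinate vanishes; zeroing W's Y-weight and renormalizing leaves Z, X-weights 1/2 : 1/3 → (3/5, 2/5).
So V = (3/5)·Z + (2/5)·X = (11/5, 21/2).

(11/5, 21/2)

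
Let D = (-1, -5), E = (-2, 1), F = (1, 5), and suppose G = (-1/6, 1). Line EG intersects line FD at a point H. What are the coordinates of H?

(1/5, 1)

Barycentric coordinates of G with respect to DEF: (1/3, 1/6, 1/2).
On side FD the E-coordinate is zero; dropping G's E-weight 1/6 and renormalizing the remaining 1/2 : 1/3 gives weights 3/5, 2/5 on F, D.
H = (3/5)·(1, 5) + (2/5)·(-1, -5) = (1/5, 1).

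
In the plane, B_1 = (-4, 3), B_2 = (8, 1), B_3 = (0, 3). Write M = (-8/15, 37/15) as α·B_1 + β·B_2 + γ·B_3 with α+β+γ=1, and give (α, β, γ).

(2/3, 4/15, 1/15)

Signed area of the reference triangle: [B_1B_2B_3] = ½·((-4)·(1−3) + 8·(3−3) + 0·(3−1)) = ½·(8 + 0 + 0) = 4.
[MB_2B_3] = ½·((-8/15)·(1−3) + 8·(3−(37/15)) + 0·(37/15−1)) = ½·(16/15 + 64/15 + 0) = 8/3, so the B_1-coordinate is (8/3)/4 = 2/3.
[B_1MB_3] = ½·((-4)·(37/15−3) + (-8/15)·(3−3) + 0·(3−(37/15))) = ½·(32/15 + 0 + 0) = 16/15, so the B_2-coordinate is 4/15.
[B_1B_2M] = ½·((-4)·(1−(37/15)) + 8·(37/15−3) + (-8/15)·(3−1)) = ½·(88/15 − 64/15 − 16/15) = 4/15, so the B_3-coordinate is 1/15.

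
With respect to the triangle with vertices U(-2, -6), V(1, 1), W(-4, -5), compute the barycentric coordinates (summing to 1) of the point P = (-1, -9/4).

(1/4, 1/2, 1/4)

Signed area of the reference triangle: [UVW] = ½·((-2)·(1−(-5)) + 1·(-5−(-6)) + (-4)·(-6−1)) = ½·(-12 + 1 + 28) = 17/2.
[PVW] = ½·((-1)·(1−(-5)) + 1·(-5−(-9/4)) + (-4)·(-9/4−1)) = ½·(-6 − 11/4 + 13) = 17/8, so the U-coordinate is (17/8)/(17/2) = 1/4.
[UPW] = ½·((-2)·(-9/4−(-5)) + (-1)·(-5−(-6)) + (-4)·(-6−(-9/4))) = ½·(-11/2 − 1 + 15) = 17/4, so the V-coordinate is 1/2.
[UVP] = ½·((-2)·(1−(-9/4)) + 1·(-9/4−(-6)) + (-1)·(-6−1)) = ½·(-13/2 + 15/4 + 7) = 17/8, so the W-coordinate is 1/4.
Check: 1/4 + 1/2 + 1/4 = 1.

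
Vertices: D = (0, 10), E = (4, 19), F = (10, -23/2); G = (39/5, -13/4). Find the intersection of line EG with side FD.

Barycentric coordinates of G with respect to DEF: (1/10, 1/5, 7/10).
On side FD the E-coordinate is zero; dropping G's E-weight 1/5 and renormalizing the remaining 7/10 : 1/10 gives weights 7/8, 1/8 on F, D.
H = (7/8)·(10, -23/2) + (1/8)·(0, 10) = (35/4, -141/16).

(35/4, -141/16)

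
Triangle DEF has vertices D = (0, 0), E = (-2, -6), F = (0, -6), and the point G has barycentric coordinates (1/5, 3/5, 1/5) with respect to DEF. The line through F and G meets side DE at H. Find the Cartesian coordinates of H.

(-3/2, -9/2)

Line FG meets DE where the F-coordinate vanishes; zeroing G's F-weight and renormalizing leaves D, E-weights 1/5 : 3/5 → (1/4, 3/4).
So H = (1/4)·D + (3/4)·E = (-3/2, -9/2).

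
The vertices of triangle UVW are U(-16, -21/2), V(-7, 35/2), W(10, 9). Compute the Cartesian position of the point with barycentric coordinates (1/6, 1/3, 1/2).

P = (1/6)·U + (1/3)·V + (1/2)·W.
x-coordinate: (1/6)·(-16) + (1/3)·(-7) + (1/2)·10 = 0.
y-coordinate: (1/6)·(-21/2) + (1/3)·(35/2) + (1/2)·9 = 103/12.

(0, 103/12)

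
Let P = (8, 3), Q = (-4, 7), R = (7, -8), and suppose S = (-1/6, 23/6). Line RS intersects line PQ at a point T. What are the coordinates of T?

Barycentric coordinates of S with respect to PQR: (1/6, 2/3, 1/6).
On side PQ the R-coordinate is zero; dropping S's R-weight 1/6 and renormalizing the remaining 1/6 : 2/3 gives weights 1/5, 4/5 on P, Q.
T = (1/5)·(8, 3) + (4/5)·(-4, 7) = (-8/5, 31/5).

(-8/5, 31/5)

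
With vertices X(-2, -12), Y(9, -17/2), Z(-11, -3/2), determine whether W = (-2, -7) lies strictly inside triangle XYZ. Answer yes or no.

Barycentric coordinates of W: (47/147, 15/49, 55/147).
The three coordinates are positive, positive, positive; a point is interior exactly when all three are positive.

yes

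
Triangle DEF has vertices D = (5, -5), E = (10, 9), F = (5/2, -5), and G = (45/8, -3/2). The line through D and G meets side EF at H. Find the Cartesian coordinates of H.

Barycentric coordinates of G with respect to DEF: (1/2, 1/4, 1/4).
On side EF the D-coordinate is zero; dropping G's D-weight 1/2 and renormalizing the remaining 1/4 : 1/4 gives weights 1/2, 1/2 on E, F.
H = (1/2)·(10, 9) + (1/2)·(5/2, -5) = (25/4, 2).

(25/4, 2)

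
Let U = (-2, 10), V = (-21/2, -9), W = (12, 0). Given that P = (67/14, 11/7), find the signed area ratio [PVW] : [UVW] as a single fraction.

[UVW] = ½·((-2)·(-9−0) + (-21/2)·(0−10) + 12·(10−(-9))) = ½·(18 + 105 + 228) = 351/2.
[PVW] = ½·((67/14)·(-9−0) + (-21/2)·(0−(11/7)) + 12·(11/7−(-9))) = ½·(-603/14 + 33/2 + 888/7) = 351/7, so the ratio is (351/7)/(351/2) = 2/7.

2/7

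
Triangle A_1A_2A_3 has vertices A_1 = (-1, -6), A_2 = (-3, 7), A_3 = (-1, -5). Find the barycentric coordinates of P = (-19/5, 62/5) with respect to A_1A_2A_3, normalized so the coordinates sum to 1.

Signed area of the reference triangle: [A_1A_2A_3] = ½·((-1)·(7−(-5)) + (-3)·(-5−(-6)) + (-1)·(-6−7)) = ½·(-12 − 3 + 13) = -1.
[PA_2A_3] = ½·((-19/5)·(7−(-5)) + (-3)·(-5−(62/5)) + (-1)·(62/5−7)) = ½·(-228/5 + 261/5 − 27/5) = 3/5, so the A_1-coordinate is (3/5)/(-1) = -3/5.
[A_1PA_3] = ½·((-1)·(62/5−(-5)) + (-19/5)·(-5−(-6)) + (-1)·(-6−(62/5))) = ½·(-87/5 − 19/5 + 92/5) = -7/5, so the A_2-coordinate is 7/5.
[A_1A_2P] = ½·((-1)·(7−(62/5)) + (-3)·(62/5−(-6)) + (-19/5)·(-6−7)) = ½·(27/5 − 276/5 + 247/5) = -1/5, so the A_3-coordinate is 1/5.
Check: -3/5 + 7/5 + 1/5 = 1.

(-3/5, 7/5, 1/5)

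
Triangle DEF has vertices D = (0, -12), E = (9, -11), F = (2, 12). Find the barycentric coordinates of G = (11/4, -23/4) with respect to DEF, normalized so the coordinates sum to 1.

Signed area of the reference triangle: [DEF] = ½·(0·(-11−12) + 9·(12−(-12)) + 2·(-12−(-11))) = ½·(0 + 216 − 2) = 107.
[GEF] = ½·((11/4)·(-11−12) + 9·(12−(-23/4)) + 2·(-23/4−(-11))) = ½·(-253/4 + 639/4 + 21/2) = 107/2, so the D-coordinate is (107/2)/107 = 1/2.
[DGF] = ½·(0·(-23/4−12) + (11/4)·(12−(-12)) + 2·(-12−(-23/4))) = ½·(0 + 66 − 25/2) = 107/4, so the E-coordinate is 1/4.
[DEG] = ½·(0·(-11−(-23/4)) + 9·(-23/4−(-12)) + (11/4)·(-12−(-11))) = ½·(0 + 225/4 − 11/4) = 107/4, so the F-coordinate is 1/4.
Check: 1/2 + 1/4 + 1/4 = 1.

(1/2, 1/4, 1/4)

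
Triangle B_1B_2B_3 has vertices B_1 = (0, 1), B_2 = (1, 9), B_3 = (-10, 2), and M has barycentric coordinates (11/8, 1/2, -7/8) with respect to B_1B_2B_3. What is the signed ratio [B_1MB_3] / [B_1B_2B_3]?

1/2

The signed ratio [B_1MB_3]/[B_1B_2B_3] equals the barycentric coordinate of M at vertex B_2, which is 1/2.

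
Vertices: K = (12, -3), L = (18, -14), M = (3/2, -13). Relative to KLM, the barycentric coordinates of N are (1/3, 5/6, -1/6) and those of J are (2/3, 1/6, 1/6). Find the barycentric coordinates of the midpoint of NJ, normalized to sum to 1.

Since both coordinate triples sum to 1, the midpoint's barycentrics are the componentwise average.
(1/3+2/3)/2 = 1/2; similarly 1/2 and 0.

(1/2, 1/2, 0)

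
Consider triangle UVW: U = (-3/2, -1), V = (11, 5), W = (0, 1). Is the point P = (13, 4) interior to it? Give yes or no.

no

Barycentric coordinates of P: (19/16, 43/32, -49/32).
The three coordinates are positive, positive, negative; a point is interior exactly when all three are positive.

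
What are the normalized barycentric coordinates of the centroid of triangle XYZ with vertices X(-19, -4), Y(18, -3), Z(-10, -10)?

(1/3, 1/3, 1/3)

The centroid is the average of the vertices, so each weight is 1/3.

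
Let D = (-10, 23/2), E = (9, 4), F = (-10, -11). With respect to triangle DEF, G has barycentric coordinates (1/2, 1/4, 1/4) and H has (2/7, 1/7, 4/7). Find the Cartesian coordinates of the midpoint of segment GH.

Barycentric coordinates of the midpoint are the average: (11/28, 11/56, 23/56).
Converting: (11/28)·D + (11/56)·E + (23/56)·F = (-351/56, 11/14).

(-351/56, 11/14)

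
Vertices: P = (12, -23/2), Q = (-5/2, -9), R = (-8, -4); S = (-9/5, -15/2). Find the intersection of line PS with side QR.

Barycentric coordinates of S with respect to PQR: (1/5, 2/5, 2/5).
On side QR the P-coordinate is zero; dropping S's P-weight 1/5 and renormalizing the remaining 2/5 : 2/5 gives weights 1/2, 1/2 on Q, R.
T = (1/2)·(-5/2, -9) + (1/2)·(-8, -4) = (-21/4, -13/2).

(-21/4, -13/2)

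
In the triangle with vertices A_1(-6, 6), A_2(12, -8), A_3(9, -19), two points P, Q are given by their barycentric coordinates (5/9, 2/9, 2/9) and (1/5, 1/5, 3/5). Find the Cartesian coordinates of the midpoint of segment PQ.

Barycentric coordinates of the midpoint are the average: (17/45, 19/90, 37/90).
Converting: (17/45)·A_1 + (19/90)·A_2 + (37/90)·A_3 = (119/30, -217/30).

(119/30, -217/30)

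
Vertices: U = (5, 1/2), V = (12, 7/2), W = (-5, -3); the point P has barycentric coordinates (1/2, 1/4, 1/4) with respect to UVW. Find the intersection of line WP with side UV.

(22/3, 3/2)

Line WP meets UV where the W-coordinate vanishes; zeroing P's W-weight and renormalizing leaves U, V-weights 1/2 : 1/4 → (2/3, 1/3).
So Q = (2/3)·U + (1/3)·V = (22/3, 3/2).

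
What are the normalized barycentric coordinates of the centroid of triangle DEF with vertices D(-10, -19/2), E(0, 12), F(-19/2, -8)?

The centroid is the average of the vertices, so each weight is 1/3.

(1/3, 1/3, 1/3)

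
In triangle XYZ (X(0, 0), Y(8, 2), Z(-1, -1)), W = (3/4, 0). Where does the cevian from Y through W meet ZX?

Barycentric coordinates of W with respect to XYZ: (5/8, 1/8, 1/4).
On side ZX the Y-coordinate is zero; dropping W's Y-weight 1/8 and renormalizing the remaining 1/4 : 5/8 gives weights 2/7, 5/7 on Z, X.
V = (2/7)·(-1, -1) + (5/7)·(0, 0) = (-2/7, -2/7).

(-2/7, -2/7)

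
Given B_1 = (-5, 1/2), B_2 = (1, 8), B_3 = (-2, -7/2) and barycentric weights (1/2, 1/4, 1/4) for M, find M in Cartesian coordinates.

(-11/4, 11/8)

M = (1/2)·B_1 + (1/4)·B_2 + (1/4)·B_3.
x-coordinate: (1/2)·(-5) + (1/4)·1 + (1/4)·(-2) = -11/4.
y-coordinate: (1/2)·(1/2) + (1/4)·8 + (1/4)·(-7/2) = 11/8.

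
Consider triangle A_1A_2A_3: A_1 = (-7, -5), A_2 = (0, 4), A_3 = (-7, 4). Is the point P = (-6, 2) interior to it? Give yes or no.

Barycentric coordinates of P: (2/9, 1/7, 40/63).
The three coordinates are positive, positive, positive; a point is interior exactly when all three are positive.

yes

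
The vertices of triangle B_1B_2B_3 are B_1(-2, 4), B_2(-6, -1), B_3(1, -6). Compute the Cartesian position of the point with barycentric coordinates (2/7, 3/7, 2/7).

M = (2/7)·B_1 + (3/7)·B_2 + (2/7)·B_3.
x-coordinate: (2/7)·(-2) + (3/7)·(-6) + (2/7)·1 = -20/7.
y-coordinate: (2/7)·4 + (3/7)·(-1) + (2/7)·(-6) = -1.

(-20/7, -1)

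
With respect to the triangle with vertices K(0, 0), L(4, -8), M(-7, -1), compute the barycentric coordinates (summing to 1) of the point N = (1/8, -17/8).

Signed area of the reference triangle: [KLM] = ½·(0·(-8−(-1)) + 4·(-1−0) + (-7)·(0−(-8))) = ½·(0 − 4 − 56) = -30.
[NLM] = ½·((1/8)·(-8−(-1)) + 4·(-1−(-17/8)) + (-7)·(-17/8−(-8))) = ½·(-7/8 + 9/2 − 329/8) = -75/4, so the K-coordinate is (-75/4)/(-30) = 5/8.
[KNM] = ½·(0·(-17/8−(-1)) + (1/8)·(-1−0) + (-7)·(0−(-17/8))) = ½·(0 − 1/8 − 119/8) = -15/2, so the L-coordinate is 1/4.
[KLN] = ½·(0·(-8−(-17/8)) + 4·(-17/8−0) + (1/8)·(0−(-8))) = ½·(0 − 17/2 + 1) = -15/4, so the M-coordinate is 1/8.
Check: 5/8 + 1/4 + 1/8 = 1.

(5/8, 1/4, 1/8)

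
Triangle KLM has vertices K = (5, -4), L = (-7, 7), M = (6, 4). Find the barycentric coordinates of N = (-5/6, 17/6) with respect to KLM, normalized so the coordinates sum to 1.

(1/3, 1/2, 1/6)

Signed area of the reference triangle: [KLM] = ½·(5·(7−4) + (-7)·(4−(-4)) + 6·(-4−7)) = ½·(15 − 56 − 66) = -107/2.
[NLM] = ½·((-5/6)·(7−4) + (-7)·(4−(17/6)) + 6·(17/6−7)) = ½·(-5/2 − 49/6 − 25) = -107/6, so the K-coordinate is (-107/6)/(-107/2) = 1/3.
[KNM] = ½·(5·(17/6−4) + (-5/6)·(4−(-4)) + 6·(-4−(17/6))) = ½·(-35/6 − 20/3 − 41) = -107/4, so the L-coordinate is 1/2.
[KLN] = ½·(5·(7−(17/6)) + (-7)·(17/6−(-4)) + (-5/6)·(-4−7)) = ½·(125/6 − 287/6 + 55/6) = -107/12, so the M-coordinate is 1/6.
Check: 1/3 + 1/2 + 1/6 = 1.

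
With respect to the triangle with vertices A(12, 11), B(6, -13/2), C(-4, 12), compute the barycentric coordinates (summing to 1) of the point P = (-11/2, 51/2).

Signed area of the reference triangle: [ABC] = ½·(12·(-13/2−12) + 6·(12−11) + (-4)·(11−(-13/2))) = ½·(-222 + 6 − 70) = -143.
[PBC] = ½·((-11/2)·(-13/2−12) + 6·(12−(51/2)) + (-4)·(51/2−(-13/2))) = ½·(407/4 − 81 − 128) = -429/8, so the A-coordinate is (-429/8)/(-143) = 3/8.
[APC] = ½·(12·(51/2−12) + (-11/2)·(12−11) + (-4)·(11−(51/2))) = ½·(162 − 11/2 + 58) = 429/4, so the B-coordinate is -3/4.
[ABP] = ½·(12·(-13/2−(51/2)) + 6·(51/2−11) + (-11/2)·(11−(-13/2))) = ½·(-384 + 87 − 385/4) = -1573/8, so the C-coordinate is 11/8.
Check: 3/8 − 3/4 + 11/8 = 1.

(3/8, -3/4, 11/8)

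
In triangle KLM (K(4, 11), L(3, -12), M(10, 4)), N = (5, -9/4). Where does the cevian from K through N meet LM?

Barycentric coordinates of N with respect to KLM: (1/4, 1/2, 1/4).
On side LM the K-coordinate is zero; dropping N's K-weight 1/4 and renormalizing the remaining 1/2 : 1/4 gives weights 2/3, 1/3 on L, M.
J = (2/3)·(3, -12) + (1/3)·(10, 4) = (16/3, -20/3).

(16/3, -20/3)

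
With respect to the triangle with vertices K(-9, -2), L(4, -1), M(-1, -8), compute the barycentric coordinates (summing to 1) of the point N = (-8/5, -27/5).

Signed area of the reference triangle: [KLM] = ½·((-9)·(-1−(-8)) + 4·(-8−(-2)) + (-1)·(-2−(-1))) = ½·(-63 − 24 + 1) = -43.
[NLM] = ½·((-8/5)·(-1−(-8)) + 4·(-8−(-27/5)) + (-1)·(-27/5−(-1))) = ½·(-56/5 − 52/5 + 22/5) = -43/5, so the K-coordinate is (-43/5)/(-43) = 1/5.
[KNM] = ½·((-9)·(-27/5−(-8)) + (-8/5)·(-8−(-2)) + (-1)·(-2−(-27/5))) = ½·(-117/5 + 48/5 − 17/5) = -43/5, so the L-coordinate is 1/5.
[KLN] = ½·((-9)·(-1−(-27/5)) + 4·(-27/5−(-2)) + (-8/5)·(-2−(-1))) = ½·(-198/5 − 68/5 + 8/5) = -129/5, so the M-coordinate is 3/5.
Check: 1/5 + 1/5 + 3/5 = 1.

(1/5, 1/5, 3/5)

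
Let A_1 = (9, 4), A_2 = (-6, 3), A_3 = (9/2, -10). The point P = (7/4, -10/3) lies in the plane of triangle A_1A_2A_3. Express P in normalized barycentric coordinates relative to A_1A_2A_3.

Signed area of the reference triangle: [A_1A_2A_3] = ½·(9·(3−(-10)) + (-6)·(-10−4) + (9/2)·(4−3)) = ½·(117 + 84 + 9/2) = 411/4.
[PA_2A_3] = ½·((7/4)·(3−(-10)) + (-6)·(-10−(-10/3)) + (9/2)·(-10/3−3)) = ½·(91/4 + 40 − 57/2) = 137/8, so the A_1-coordinate is (137/8)/(411/4) = 1/6.
[A_1PA_3] = ½·(9·(-10/3−(-10)) + (7/4)·(-10−4) + (9/2)·(4−(-10/3))) = ½·(60 − 49/2 + 33) = 137/4, so the A_2-coordinate is 1/3.
[A_1A_2P] = ½·(9·(3−(-10/3)) + (-6)·(-10/3−4) + (7/4)·(4−3)) = ½·(57 + 44 + 7/4) = 411/8, so the A_3-coordinate is 1/2.
Check: 1/6 + 1/3 + 1/2 = 1.

(1/6, 1/3, 1/2)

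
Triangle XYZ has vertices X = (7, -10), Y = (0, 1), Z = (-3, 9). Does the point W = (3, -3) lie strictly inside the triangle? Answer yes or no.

yes

Barycentric coordinates of W: (12/23, 6/23, 5/23).
The three coordinates are positive, positive, positive; a point is interior exactly when all three are positive.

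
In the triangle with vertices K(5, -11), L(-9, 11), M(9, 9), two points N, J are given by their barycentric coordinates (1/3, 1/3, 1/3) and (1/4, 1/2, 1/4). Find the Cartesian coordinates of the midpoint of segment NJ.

(1/3, 4)

Barycentric coordinates of the midpoint are the average: (7/24, 5/12, 7/24).
Converting: (7/24)·K + (5/12)·L + (7/24)·M = (1/3, 4).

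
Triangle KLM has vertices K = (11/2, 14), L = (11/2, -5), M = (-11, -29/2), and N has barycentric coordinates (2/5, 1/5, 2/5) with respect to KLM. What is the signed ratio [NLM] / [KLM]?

2/5

The signed ratio [NLM]/[KLM] equals the barycentric coordinate of N at vertex K, which is 2/5.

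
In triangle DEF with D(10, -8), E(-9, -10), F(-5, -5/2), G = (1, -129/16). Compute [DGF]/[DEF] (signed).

3/8

[DEF] = ½·(10·(-10−(-5/2)) + (-9)·(-5/2−(-8)) + (-5)·(-8−(-10))) = ½·(-75 − 99/2 − 10) = -269/4.
[DGF] = ½·(10·(-129/16−(-5/2)) + 1·(-5/2−(-8)) + (-5)·(-8−(-129/16))) = ½·(-445/8 + 11/2 − 5/16) = -807/32, so the ratio is (-807/32)/(-269/4) = 3/8.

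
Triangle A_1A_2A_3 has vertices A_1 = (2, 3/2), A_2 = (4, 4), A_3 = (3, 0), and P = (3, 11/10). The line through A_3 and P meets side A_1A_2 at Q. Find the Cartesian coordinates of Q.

(3, 11/4)

Barycentric coordinates of P with respect to A_1A_2A_3: (1/5, 1/5, 3/5).
On side A_1A_2 the A_3-coordinate is zero; dropping P's A_3-weight 3/5 and renormalizing the remaining 1/5 : 1/5 gives weights 1/2, 1/2 on A_1, A_2.
Q = (1/2)·(2, 3/2) + (1/2)·(4, 4) = (3, 11/4).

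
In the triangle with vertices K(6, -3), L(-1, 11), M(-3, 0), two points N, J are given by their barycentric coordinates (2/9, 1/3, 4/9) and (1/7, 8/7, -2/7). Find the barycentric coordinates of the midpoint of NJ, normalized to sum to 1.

Since both coordinate triples sum to 1, the midpoint's barycentrics are the componentwise average.
(2/9+1/7)/2 = 23/126; similarly 31/42 and 5/63.

(23/126, 31/42, 5/63)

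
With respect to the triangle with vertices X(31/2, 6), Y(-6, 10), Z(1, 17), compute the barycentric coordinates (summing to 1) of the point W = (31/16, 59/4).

(1/8, 1/8, 3/4)

Signed area of the reference triangle: [XYZ] = ½·((31/2)·(10−17) + (-6)·(17−6) + 1·(6−10)) = ½·(-217/2 − 66 − 4) = -357/4.
[WYZ] = ½·((31/16)·(10−17) + (-6)·(17−(59/4)) + 1·(59/4−10)) = ½·(-217/16 − 27/2 + 19/4) = -357/32, so the X-coordinate is (-357/32)/(-357/4) = 1/8.
[XWZ] = ½·((31/2)·(59/4−17) + (31/16)·(17−6) + 1·(6−(59/4))) = ½·(-279/8 + 341/16 − 35/4) = -357/32, so the Y-coordinate is 1/8.
[XYW] = ½·((31/2)·(10−(59/4)) + (-6)·(59/4−6) + (31/16)·(6−10)) = ½·(-589/8 − 105/2 − 31/4) = -1071/16, so the Z-coordinate is 3/4.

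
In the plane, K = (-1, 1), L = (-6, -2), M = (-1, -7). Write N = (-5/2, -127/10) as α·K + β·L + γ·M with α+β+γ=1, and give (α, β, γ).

Signed area of the reference triangle: [KLM] = ½·((-1)·(-2−(-7)) + (-6)·(-7−1) + (-1)·(1−(-2))) = ½·(-5 + 48 − 3) = 20.
[NLM] = ½·((-5/2)·(-2−(-7)) + (-6)·(-7−(-127/10)) + (-1)·(-127/10−(-2))) = ½·(-25/2 − 171/5 + 107/10) = -18, so the K-coordinate is (-18)/20 = -9/10.
[KNM] = ½·((-1)·(-127/10−(-7)) + (-5/2)·(-7−1) + (-1)·(1−(-127/10))) = ½·(57/10 + 20 − 137/10) = 6, so the L-coordinate is 3/10.
[KLN] = ½·((-1)·(-2−(-127/10)) + (-6)·(-127/10−1) + (-5/2)·(1−(-2))) = ½·(-107/10 + 411/5 − 15/2) = 32, so the M-coordinate is 8/5.
Check: -9/10 + 3/10 + 8/5 = 1.

(-9/10, 3/10, 8/5)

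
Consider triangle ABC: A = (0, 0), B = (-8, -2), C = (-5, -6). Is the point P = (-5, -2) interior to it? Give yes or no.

yes

Barycentric coordinates of P: (6/19, 10/19, 3/19).
The three coordinates are positive, positive, positive; a point is interior exactly when all three are positive.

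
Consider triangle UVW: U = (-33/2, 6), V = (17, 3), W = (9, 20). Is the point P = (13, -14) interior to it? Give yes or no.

no

Barycentric coordinates of P: (408/1091, 1846/1091, -1163/1091).
The three coordinates are positive, positive, negative; a point is interior exactly when all three are positive.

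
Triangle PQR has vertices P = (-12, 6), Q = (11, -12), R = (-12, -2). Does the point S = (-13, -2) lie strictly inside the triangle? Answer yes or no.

Barycentric coordinates of S: (-5/92, -1/23, 101/92).
The three coordinates are negative, negative, positive; a point is interior exactly when all three are positive.

no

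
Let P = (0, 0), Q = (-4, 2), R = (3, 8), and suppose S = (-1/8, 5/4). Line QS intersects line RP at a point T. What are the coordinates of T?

Barycentric coordinates of S with respect to PQR: (3/4, 1/8, 1/8).
On side RP the Q-coordinate is zero; dropping S's Q-weight 1/8 and renormalizing the remaining 1/8 : 3/4 gives weights 1/7, 6/7 on R, P.
T = (1/7)·(3, 8) + (6/7)·(0, 0) = (3/7, 8/7).

(3/7, 8/7)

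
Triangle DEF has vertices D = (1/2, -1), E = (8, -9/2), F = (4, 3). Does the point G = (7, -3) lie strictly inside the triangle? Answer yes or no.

Barycentric coordinates of G: (6/169, 132/169, 31/169).
The three coordinates are positive, positive, positive; a point is interior exactly when all three are positive.

yes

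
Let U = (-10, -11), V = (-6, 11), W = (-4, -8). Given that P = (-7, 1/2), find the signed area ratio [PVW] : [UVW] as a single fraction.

1/3

[UVW] = ½·((-10)·(11−(-8)) + (-6)·(-8−(-11)) + (-4)·(-11−11)) = ½·(-190 − 18 + 88) = -60.
[PVW] = ½·((-7)·(11−(-8)) + (-6)·(-8−(1/2)) + (-4)·(1/2−11)) = ½·(-133 + 51 + 42) = -20, so the ratio is (-20)/(-60) = 1/3.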